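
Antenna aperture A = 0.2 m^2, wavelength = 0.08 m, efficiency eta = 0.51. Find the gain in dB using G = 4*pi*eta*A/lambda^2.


G_linear = 4*pi*0.51*0.2/0.08^2 = 200.28
G_dB = 10*log10(200.28) = 23.0 dB

23.0 dB


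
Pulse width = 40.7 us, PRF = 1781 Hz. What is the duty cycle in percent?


DC = 40.7e-6 * 1781 * 100 = 7.25%

7.25%


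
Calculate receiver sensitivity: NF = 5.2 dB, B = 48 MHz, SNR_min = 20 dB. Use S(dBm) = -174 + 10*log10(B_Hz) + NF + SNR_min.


10*log10(48000000.0) = 76.81
S = -174 + 76.81 + 5.2 + 20 = -72.0 dBm

-72.0 dBm


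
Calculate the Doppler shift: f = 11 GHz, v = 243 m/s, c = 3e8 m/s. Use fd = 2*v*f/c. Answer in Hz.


fd = 2 * 243 * 11000000000.0 / 3e8 = 17820.0 Hz

17820.0 Hz


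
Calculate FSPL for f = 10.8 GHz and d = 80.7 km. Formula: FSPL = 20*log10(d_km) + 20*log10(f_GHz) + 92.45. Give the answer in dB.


20*log10(80.7) = 38.14
20*log10(10.8) = 20.67
FSPL = 151.3 dB

151.3 dB


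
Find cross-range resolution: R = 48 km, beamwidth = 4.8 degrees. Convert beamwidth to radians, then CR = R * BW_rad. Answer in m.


BW_rad = 0.083775804
CR = 48000 * 0.083775804 = 4021.2 m

4021.2 m


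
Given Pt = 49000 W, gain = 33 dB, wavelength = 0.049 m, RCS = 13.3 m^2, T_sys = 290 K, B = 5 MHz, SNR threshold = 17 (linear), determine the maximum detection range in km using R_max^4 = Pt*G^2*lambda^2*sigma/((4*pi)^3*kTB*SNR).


G_lin = 10^(33/10) = 1995.262315
R^4 = 49000 * 1995.262315^2 * 0.049^2 * 13.3 / ((4*pi)^3 * 1.38e-23 * 290 * 5000000.0 * 17)
R^4 = 9.22814e18 m^4
R_max = (9.22814e18)^(1/4) = 55116.1 m = 55.1 km

55.1 km


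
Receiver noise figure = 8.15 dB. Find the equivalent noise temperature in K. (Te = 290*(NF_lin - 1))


NF_lin = 10^(8.15/10) = 6.531306
Te = 290 * (6.531306 - 1) = 1604.1 K

1604.1 K


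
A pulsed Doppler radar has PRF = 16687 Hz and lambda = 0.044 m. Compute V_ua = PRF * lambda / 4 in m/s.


V_ua = 16687 * 0.044 / 4 = 183.6 m/s

183.6 m/s


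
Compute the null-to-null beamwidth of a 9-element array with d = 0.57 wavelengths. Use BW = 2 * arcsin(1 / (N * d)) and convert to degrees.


1/(N*d) = 1/(9*0.57) = 0.194932
BW = 2*arcsin(0.194932) = 22.5 degrees

22.5 degrees


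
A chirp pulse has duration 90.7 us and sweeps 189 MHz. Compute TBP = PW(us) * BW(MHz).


TBP = 90.7 * 189 = 17142.3

17142.3


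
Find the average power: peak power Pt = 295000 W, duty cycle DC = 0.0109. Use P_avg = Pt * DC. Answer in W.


P_avg = 295000 * 0.0109 = 3215.5 W

3215.5 W


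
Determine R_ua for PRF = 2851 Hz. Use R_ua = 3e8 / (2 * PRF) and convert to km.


R_ua = 3e8 / (2 * 2851) = 52613.1 m = 52.6 km

52.6 km


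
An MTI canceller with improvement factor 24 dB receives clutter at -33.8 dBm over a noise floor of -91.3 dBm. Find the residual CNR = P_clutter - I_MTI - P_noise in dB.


CNR = -33.8 - 24 - (-91.3) = 33.5 dB

33.5 dB


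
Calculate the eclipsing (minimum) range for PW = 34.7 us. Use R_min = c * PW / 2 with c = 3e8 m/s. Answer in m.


R_min = 3e8 * 34.7e-6 / 2 = 5205.0 m

5205.0 m


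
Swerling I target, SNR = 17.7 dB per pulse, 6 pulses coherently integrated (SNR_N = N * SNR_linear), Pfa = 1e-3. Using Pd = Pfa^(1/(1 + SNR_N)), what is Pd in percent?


SNR_lin = 10^(17.7/10) = 58.88437
SNR_N = 6 * 58.88437 = 353.30622
1/(1 + SNR_N) = 1/354.30622 = 0.0028224
Pd = (1e-3)^0.0028224 = 0.98069
Pd = 98.1%

98.1%


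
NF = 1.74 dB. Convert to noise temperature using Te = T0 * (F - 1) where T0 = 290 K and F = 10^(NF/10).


NF_lin = 10^(1.74/10) = 1.492794
Te = 290 * (1.492794 - 1) = 142.9 K

142.9 K


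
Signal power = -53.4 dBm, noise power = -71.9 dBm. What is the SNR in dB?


SNR = -53.4 - (-71.9) = 18.5 dB

18.5 dB


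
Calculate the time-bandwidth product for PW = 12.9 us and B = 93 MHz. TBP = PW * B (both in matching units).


TBP = 12.9 * 93 = 1199.7

1199.7


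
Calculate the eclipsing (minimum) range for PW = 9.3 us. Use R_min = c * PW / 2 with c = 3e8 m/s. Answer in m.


R_min = 3e8 * 9.3e-6 / 2 = 1395.0 m

1395.0 m


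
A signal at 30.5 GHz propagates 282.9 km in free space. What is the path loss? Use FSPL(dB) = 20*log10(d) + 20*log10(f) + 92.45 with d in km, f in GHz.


20*log10(282.9) = 49.03
20*log10(30.5) = 29.69
FSPL = 171.2 dB

171.2 dB


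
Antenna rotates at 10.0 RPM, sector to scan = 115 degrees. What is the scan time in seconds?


t = 115 / (10.0 * 360) * 60 = 1.92 s

1.92 s


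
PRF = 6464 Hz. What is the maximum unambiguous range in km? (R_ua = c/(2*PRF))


R_ua = 3e8 / (2 * 6464) = 23205.4 m = 23.2 km

23.2 km


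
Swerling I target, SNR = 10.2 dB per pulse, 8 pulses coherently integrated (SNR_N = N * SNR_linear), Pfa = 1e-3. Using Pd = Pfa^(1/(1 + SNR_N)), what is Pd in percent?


SNR_lin = 10^(10.2/10) = 10.47129
SNR_N = 8 * 10.47129 = 83.77032
1/(1 + SNR_N) = 1/84.77032 = 0.0117966
Pd = (1e-3)^0.0117966 = 0.92174
Pd = 92.2%

92.2%


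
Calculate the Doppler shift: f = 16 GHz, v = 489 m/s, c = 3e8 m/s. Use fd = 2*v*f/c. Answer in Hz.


fd = 2 * 489 * 16000000000.0 / 3e8 = 52160.0 Hz

52160.0 Hz


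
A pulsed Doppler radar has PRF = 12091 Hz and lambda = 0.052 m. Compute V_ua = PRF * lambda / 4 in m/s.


V_ua = 12091 * 0.052 / 4 = 157.2 m/s

157.2 m/s


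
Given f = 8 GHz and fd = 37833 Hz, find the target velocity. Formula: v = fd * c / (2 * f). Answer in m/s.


v = 37833 * 3e8 / (2 * 8000000000.0) = 709.4 m/s

709.4 m/s


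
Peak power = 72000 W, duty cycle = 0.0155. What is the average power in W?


P_avg = 72000 * 0.0155 = 1116.0 W

1116.0 W


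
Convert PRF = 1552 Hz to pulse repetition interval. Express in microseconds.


PRI = 1/1552 = 0.0006443299 s = 644.3 us

644.3 us


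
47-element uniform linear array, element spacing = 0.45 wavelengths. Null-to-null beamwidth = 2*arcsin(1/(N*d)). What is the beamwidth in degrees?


1/(N*d) = 1/(47*0.45) = 0.047281
BW = 2*arcsin(0.047281) = 5.4 degrees

5.4 degrees


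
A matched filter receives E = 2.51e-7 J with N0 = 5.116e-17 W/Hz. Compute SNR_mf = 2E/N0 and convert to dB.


SNR_lin = 2 * 2.51e-7 / 5.116e-17 = 9.812e9
SNR_dB = 10*log10(9.812e9) = 99.9 dB

99.9 dB


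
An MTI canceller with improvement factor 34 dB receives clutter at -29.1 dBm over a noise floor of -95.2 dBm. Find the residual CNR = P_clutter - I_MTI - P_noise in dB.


CNR = -29.1 - 34 - (-95.2) = 32.1 dB

32.1 dB


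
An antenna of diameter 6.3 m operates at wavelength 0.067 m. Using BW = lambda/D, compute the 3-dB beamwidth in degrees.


BW_rad = 0.067 / 6.3 = 0.010635
BW_deg = 0.61 degrees

0.61 degrees


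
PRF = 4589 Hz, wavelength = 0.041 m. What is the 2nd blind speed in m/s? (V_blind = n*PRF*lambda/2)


V_blind = 2 * 4589 * 0.041 / 2 = 188.1 m/s

188.1 m/s


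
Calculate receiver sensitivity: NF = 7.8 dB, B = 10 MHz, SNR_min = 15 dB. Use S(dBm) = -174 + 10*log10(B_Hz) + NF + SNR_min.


10*log10(10000000.0) = 70.0
S = -174 + 70.0 + 7.8 + 15 = -81.2 dBm

-81.2 dBm


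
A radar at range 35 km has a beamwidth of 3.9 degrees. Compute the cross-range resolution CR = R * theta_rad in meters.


BW_rad = 0.068067841
CR = 35000 * 0.068067841 = 2382.4 m

2382.4 m


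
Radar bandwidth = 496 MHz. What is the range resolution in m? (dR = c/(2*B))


dR = 3e8 / (2 * 496000000.0) = 0.3 m

0.3 m


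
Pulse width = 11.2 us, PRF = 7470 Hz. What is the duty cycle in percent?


DC = 11.2e-6 * 7470 * 100 = 8.37%

8.37%


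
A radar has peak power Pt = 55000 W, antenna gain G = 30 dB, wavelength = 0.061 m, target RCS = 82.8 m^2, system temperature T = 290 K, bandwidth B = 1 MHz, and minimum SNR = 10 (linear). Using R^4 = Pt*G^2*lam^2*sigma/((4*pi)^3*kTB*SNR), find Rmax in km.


G_lin = 10^(30/10) = 1000.0
R^4 = 55000 * 1000.0^2 * 0.061^2 * 82.8 / ((4*pi)^3 * 1.38e-23 * 290 * 1000000.0 * 10)
R^4 = 2.13376e20 m^4
R_max = (2.13376e20)^(1/4) = 120861.1 m = 120.9 km

120.9 km


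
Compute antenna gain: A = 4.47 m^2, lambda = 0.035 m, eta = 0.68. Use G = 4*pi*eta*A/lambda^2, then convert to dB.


G_linear = 4*pi*0.68*4.47/0.035^2 = 31181.01
G_dB = 10*log10(31181.01) = 44.9 dB

44.9 dB


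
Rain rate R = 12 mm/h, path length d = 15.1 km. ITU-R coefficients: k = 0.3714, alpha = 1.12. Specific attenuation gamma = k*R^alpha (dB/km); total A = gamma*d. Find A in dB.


gamma = 0.3714 * 12^1.12 = 6.005164 dB/km
A = 6.005164 * 15.1 = 90.68 dB

90.68 dB


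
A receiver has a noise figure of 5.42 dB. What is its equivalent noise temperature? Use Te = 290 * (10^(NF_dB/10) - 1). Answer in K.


NF_lin = 10^(5.42/10) = 3.483373
Te = 290 * (3.483373 - 1) = 720.2 K

720.2 K


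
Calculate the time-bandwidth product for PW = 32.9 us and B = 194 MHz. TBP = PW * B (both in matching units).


TBP = 32.9 * 194 = 6382.6

6382.6


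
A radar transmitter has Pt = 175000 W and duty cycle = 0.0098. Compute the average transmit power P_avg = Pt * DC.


P_avg = 175000 * 0.0098 = 1715.0 W

1715.0 W


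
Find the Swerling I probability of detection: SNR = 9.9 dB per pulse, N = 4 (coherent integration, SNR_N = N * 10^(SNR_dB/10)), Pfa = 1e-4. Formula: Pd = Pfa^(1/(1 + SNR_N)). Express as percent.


SNR_lin = 10^(9.9/10) = 9.77237
SNR_N = 4 * 9.77237 = 39.08948
1/(1 + SNR_N) = 1/40.08948 = 0.0249442
Pd = (1e-4)^0.0249442 = 0.79474
Pd = 79.5%

79.5%


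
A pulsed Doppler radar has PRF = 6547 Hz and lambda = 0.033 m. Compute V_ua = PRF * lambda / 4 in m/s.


V_ua = 6547 * 0.033 / 4 = 54.0 m/s

54.0 m/s


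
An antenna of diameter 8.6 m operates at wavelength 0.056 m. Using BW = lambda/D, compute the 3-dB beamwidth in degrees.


BW_rad = 0.056 / 8.6 = 0.006512
BW_deg = 0.37 degrees

0.37 degrees


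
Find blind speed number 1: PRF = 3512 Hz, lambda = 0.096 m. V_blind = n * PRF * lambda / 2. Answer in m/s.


V_blind = 1 * 3512 * 0.096 / 2 = 168.6 m/s

168.6 m/s


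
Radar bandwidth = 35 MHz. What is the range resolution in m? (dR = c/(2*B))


dR = 3e8 / (2 * 35000000.0) = 4.29 m

4.29 m


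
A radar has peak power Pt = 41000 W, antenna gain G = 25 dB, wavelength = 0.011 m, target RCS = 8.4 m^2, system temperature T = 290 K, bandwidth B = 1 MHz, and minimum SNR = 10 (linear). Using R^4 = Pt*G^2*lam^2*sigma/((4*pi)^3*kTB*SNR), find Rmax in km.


G_lin = 10^(25/10) = 316.227766
R^4 = 41000 * 316.227766^2 * 0.011^2 * 8.4 / ((4*pi)^3 * 1.38e-23 * 290 * 1000000.0 * 10)
R^4 = 5.24737e16 m^4
R_max = (5.24737e16)^(1/4) = 15135.1 m = 15.1 km

15.1 km


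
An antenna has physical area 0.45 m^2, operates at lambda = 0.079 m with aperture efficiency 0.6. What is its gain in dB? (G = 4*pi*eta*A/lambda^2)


G_linear = 4*pi*0.6*0.45/0.079^2 = 543.65
G_dB = 10*log10(543.65) = 27.4 dB

27.4 dB


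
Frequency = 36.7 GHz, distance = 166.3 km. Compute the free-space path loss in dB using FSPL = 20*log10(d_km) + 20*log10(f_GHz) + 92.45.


20*log10(166.3) = 44.42
20*log10(36.7) = 31.29
FSPL = 168.2 dB

168.2 dB


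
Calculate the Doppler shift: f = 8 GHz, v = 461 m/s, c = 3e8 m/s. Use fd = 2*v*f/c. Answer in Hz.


fd = 2 * 461 * 8000000000.0 / 3e8 = 24586.7 Hz

24586.7 Hz


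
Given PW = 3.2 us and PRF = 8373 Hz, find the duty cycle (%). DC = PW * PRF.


DC = 3.2e-6 * 8373 * 100 = 2.68%

2.68%


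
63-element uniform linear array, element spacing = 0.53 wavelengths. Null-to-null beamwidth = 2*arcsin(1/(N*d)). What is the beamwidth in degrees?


1/(N*d) = 1/(63*0.53) = 0.029949
BW = 2*arcsin(0.029949) = 3.4 degrees

3.4 degrees


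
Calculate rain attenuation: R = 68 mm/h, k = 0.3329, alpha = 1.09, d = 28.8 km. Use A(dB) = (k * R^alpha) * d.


gamma = 0.3329 * 68^1.09 = 33.093943 dB/km
A = 33.093943 * 28.8 = 953.11 dB

953.11 dB


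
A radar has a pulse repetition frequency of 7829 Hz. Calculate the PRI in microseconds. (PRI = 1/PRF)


PRI = 1/7829 = 0.0001277302 s = 127.7 us

127.7 us


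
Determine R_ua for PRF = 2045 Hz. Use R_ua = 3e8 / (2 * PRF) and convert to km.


R_ua = 3e8 / (2 * 2045) = 73349.6 m = 73.3 km

73.3 km


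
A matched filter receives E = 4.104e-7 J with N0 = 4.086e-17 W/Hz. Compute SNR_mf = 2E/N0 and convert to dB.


SNR_lin = 2 * 4.104e-7 / 4.086e-17 = 2.009e10
SNR_dB = 10*log10(2.009e10) = 103.0 dB

103.0 dB


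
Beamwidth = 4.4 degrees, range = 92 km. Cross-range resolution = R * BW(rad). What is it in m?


BW_rad = 0.076794487
CR = 92000 * 0.076794487 = 7065.1 m

7065.1 m


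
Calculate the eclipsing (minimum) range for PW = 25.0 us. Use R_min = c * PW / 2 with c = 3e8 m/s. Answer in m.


R_min = 3e8 * 25.0e-6 / 2 = 3750.0 m

3750.0 m


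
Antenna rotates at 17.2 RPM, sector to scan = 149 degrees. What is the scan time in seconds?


t = 149 / (17.2 * 360) * 60 = 1.44 s

1.44 s


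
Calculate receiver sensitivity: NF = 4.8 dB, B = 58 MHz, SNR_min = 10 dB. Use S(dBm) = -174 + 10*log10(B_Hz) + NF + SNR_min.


10*log10(58000000.0) = 77.63
S = -174 + 77.63 + 4.8 + 10 = -81.6 dBm

-81.6 dBm


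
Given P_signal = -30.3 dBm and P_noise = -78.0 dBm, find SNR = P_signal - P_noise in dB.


SNR = -30.3 - (-78.0) = 47.7 dB

47.7 dB


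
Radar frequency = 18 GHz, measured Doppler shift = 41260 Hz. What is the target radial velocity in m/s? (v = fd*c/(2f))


v = 41260 * 3e8 / (2 * 18000000000.0) = 343.8 m/s

343.8 m/s


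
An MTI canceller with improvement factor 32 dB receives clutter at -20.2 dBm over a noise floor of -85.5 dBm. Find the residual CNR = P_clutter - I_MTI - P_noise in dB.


CNR = -20.2 - 32 - (-85.5) = 33.3 dB

33.3 dB


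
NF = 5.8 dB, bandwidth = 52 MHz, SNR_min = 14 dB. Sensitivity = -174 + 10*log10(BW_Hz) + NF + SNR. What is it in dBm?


10*log10(52000000.0) = 77.16
S = -174 + 77.16 + 5.8 + 14 = -77.0 dBm

-77.0 dBm


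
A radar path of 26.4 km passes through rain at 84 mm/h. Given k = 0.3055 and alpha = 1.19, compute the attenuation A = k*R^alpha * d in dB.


gamma = 0.3055 * 84^1.19 = 59.552989 dB/km
A = 59.552989 * 26.4 = 1572.2 dB

1572.2 dB


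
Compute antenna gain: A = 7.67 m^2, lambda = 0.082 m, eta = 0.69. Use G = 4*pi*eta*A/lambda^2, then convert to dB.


G_linear = 4*pi*0.69*7.67/0.082^2 = 9890.69
G_dB = 10*log10(9890.69) = 40.0 dB

40.0 dB


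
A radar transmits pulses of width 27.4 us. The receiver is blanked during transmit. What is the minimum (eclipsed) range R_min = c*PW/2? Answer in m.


R_min = 3e8 * 27.4e-6 / 2 = 4110.0 m

4110.0 m


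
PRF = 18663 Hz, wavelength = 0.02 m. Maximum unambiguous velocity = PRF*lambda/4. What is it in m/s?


V_ua = 18663 * 0.02 / 4 = 93.3 m/s

93.3 m/s


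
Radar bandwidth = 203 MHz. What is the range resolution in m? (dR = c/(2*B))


dR = 3e8 / (2 * 203000000.0) = 0.74 m

0.74 m


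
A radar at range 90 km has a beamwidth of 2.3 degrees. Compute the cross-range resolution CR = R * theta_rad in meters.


BW_rad = 0.040142573
CR = 90000 * 0.040142573 = 3612.8 m

3612.8 m


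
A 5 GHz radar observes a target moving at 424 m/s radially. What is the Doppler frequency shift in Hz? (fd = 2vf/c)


fd = 2 * 424 * 5000000000.0 / 3e8 = 14133.3 Hz

14133.3 Hz


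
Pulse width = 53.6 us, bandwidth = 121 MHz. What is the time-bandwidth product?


TBP = 53.6 * 121 = 6485.6

6485.6


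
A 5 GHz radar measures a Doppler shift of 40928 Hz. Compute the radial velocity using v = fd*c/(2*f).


v = 40928 * 3e8 / (2 * 5000000000.0) = 1227.8 m/s

1227.8 m/s


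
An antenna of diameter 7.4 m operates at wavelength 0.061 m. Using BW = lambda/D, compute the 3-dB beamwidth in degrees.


BW_rad = 0.061 / 7.4 = 0.008243
BW_deg = 0.47 degrees

0.47 degrees


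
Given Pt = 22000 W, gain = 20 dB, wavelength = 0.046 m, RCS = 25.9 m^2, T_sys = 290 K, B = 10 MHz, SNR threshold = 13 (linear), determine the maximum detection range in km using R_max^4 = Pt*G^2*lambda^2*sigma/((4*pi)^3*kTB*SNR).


G_lin = 10^(20/10) = 100.0
R^4 = 22000 * 100.0^2 * 0.046^2 * 25.9 / ((4*pi)^3 * 1.38e-23 * 290 * 10000000.0 * 13)
R^4 = 1.16785e16 m^4
R_max = (1.16785e16)^(1/4) = 10395.5 m = 10.4 km

10.4 km


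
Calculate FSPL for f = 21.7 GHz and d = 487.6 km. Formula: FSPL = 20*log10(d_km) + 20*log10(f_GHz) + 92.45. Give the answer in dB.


20*log10(487.6) = 53.76
20*log10(21.7) = 26.73
FSPL = 172.9 dB

172.9 dB


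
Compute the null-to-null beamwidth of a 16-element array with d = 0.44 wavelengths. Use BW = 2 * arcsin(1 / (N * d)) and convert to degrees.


1/(N*d) = 1/(16*0.44) = 0.142045
BW = 2*arcsin(0.142045) = 16.3 degrees

16.3 degrees


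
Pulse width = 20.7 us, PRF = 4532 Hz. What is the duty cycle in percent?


DC = 20.7e-6 * 4532 * 100 = 9.38%

9.38%


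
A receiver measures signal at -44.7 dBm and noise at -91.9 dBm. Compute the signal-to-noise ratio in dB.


SNR = -44.7 - (-91.9) = 47.2 dB

47.2 dB


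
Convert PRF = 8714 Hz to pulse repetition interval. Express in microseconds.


PRI = 1/8714 = 0.0001147579 s = 114.8 us

114.8 us


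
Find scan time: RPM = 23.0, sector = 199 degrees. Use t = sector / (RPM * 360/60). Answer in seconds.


t = 199 / (23.0 * 360) * 60 = 1.44 s

1.44 s


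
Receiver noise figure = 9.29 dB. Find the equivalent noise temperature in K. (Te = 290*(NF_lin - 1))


NF_lin = 10^(9.29/10) = 8.491805
Te = 290 * (8.491805 - 1) = 2172.6 K

2172.6 K


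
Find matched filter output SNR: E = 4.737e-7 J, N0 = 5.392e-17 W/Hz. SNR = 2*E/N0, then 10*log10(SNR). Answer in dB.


SNR_lin = 2 * 4.737e-7 / 5.392e-17 = 1.757e10
SNR_dB = 10*log10(1.757e10) = 102.4 dB

102.4 dB


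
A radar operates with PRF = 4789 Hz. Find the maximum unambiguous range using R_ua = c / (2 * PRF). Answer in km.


R_ua = 3e8 / (2 * 4789) = 31321.8 m = 31.3 km

31.3 km


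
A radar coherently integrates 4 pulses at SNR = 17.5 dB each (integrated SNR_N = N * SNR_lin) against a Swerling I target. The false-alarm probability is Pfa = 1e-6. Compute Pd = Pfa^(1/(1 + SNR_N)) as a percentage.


SNR_lin = 10^(17.5/10) = 56.23413
SNR_N = 4 * 56.23413 = 224.93652
1/(1 + SNR_N) = 1/225.93652 = 0.004426
Pd = (1e-6)^0.004426 = 0.94068
Pd = 94.1%

94.1%


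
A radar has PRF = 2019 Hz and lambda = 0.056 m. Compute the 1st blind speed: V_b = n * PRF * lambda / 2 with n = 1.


V_blind = 1 * 2019 * 0.056 / 2 = 56.5 m/s

56.5 m/s


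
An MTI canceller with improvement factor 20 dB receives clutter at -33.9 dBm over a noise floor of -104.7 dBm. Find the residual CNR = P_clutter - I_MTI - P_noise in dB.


CNR = -33.9 - 20 - (-104.7) = 50.8 dB

50.8 dB


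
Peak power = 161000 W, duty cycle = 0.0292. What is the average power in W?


P_avg = 161000 * 0.0292 = 4701.2 W

4701.2 W


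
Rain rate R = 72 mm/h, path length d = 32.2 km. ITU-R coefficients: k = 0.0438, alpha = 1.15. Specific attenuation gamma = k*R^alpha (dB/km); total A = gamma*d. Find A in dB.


gamma = 0.0438 * 72^1.15 = 5.989719 dB/km
A = 5.989719 * 32.2 = 192.87 dB

192.87 dB


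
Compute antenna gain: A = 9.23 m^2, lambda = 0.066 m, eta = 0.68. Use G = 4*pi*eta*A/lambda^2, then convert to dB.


G_linear = 4*pi*0.68*9.23/0.066^2 = 18106.42
G_dB = 10*log10(18106.42) = 42.6 dB

42.6 dB


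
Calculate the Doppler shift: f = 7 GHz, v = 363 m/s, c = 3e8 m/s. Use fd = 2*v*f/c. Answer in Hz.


fd = 2 * 363 * 7000000000.0 / 3e8 = 16940.0 Hz

16940.0 Hz


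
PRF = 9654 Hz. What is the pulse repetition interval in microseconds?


PRI = 1/9654 = 0.000103584 s = 103.6 us

103.6 us


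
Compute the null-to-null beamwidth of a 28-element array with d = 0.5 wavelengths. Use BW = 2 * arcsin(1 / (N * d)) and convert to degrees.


1/(N*d) = 1/(28*0.5) = 0.071429
BW = 2*arcsin(0.071429) = 8.2 degrees

8.2 degrees


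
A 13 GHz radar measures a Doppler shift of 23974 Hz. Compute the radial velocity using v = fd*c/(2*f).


v = 23974 * 3e8 / (2 * 13000000000.0) = 276.6 m/s

276.6 m/s


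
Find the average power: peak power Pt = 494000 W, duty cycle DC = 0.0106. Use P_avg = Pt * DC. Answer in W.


P_avg = 494000 * 0.0106 = 5236.4 W

5236.4 W


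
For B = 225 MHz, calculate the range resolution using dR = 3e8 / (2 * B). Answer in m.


dR = 3e8 / (2 * 225000000.0) = 0.67 m

0.67 m


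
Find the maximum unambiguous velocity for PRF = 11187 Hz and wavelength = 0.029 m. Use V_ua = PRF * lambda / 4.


V_ua = 11187 * 0.029 / 4 = 81.1 m/s

81.1 m/s


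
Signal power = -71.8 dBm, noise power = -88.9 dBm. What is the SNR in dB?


SNR = -71.8 - (-88.9) = 17.1 dB

17.1 dB


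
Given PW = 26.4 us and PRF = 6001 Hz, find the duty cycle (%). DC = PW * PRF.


DC = 26.4e-6 * 6001 * 100 = 15.84%

15.84%


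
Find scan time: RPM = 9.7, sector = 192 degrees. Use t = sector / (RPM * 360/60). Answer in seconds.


t = 192 / (9.7 * 360) * 60 = 3.3 s

3.3 s


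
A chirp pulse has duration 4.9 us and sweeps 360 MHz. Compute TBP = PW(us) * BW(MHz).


TBP = 4.9 * 360 = 1764.0

1764.0


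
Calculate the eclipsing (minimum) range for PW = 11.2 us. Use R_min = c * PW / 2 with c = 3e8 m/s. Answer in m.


R_min = 3e8 * 11.2e-6 / 2 = 1680.0 m

1680.0 m


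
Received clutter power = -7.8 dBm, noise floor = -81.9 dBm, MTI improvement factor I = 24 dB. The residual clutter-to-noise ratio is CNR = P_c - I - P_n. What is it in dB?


CNR = -7.8 - 24 - (-81.9) = 50.1 dB

50.1 dB


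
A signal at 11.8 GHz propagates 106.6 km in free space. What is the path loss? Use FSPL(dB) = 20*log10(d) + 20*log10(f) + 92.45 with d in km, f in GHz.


20*log10(106.6) = 40.56
20*log10(11.8) = 21.44
FSPL = 154.4 dB

154.4 dB


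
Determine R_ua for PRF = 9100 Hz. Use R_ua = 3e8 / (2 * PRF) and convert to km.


R_ua = 3e8 / (2 * 9100) = 16483.5 m = 16.5 km

16.5 km


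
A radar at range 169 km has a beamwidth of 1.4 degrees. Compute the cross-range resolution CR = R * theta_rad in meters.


BW_rad = 0.02443461
CR = 169000 * 0.02443461 = 4129.4 m

4129.4 m


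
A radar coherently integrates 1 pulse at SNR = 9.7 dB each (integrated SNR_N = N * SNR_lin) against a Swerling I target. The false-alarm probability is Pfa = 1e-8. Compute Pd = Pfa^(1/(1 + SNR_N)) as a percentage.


SNR_lin = 10^(9.7/10) = 9.33254
SNR_N = 1 * 9.33254 = 9.33254
1/(1 + SNR_N) = 1/10.33254 = 0.0967816
Pd = (1e-8)^0.0967816 = 0.16817
Pd = 16.8%

16.8%


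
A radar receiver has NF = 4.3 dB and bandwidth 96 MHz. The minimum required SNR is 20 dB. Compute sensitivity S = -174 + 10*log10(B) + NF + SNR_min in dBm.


10*log10(96000000.0) = 79.82
S = -174 + 79.82 + 4.3 + 20 = -69.9 dBm

-69.9 dBm


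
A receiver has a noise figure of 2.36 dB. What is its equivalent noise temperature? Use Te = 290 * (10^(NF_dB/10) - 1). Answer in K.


NF_lin = 10^(2.36/10) = 1.721869
Te = 290 * (1.721869 - 1) = 209.3 K

209.3 K


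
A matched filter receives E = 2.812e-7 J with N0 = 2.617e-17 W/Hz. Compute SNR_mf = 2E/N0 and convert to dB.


SNR_lin = 2 * 2.812e-7 / 2.617e-17 = 2.149e10
SNR_dB = 10*log10(2.149e10) = 103.3 dB

103.3 dB


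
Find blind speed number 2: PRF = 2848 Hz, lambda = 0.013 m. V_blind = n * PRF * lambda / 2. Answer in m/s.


V_blind = 2 * 2848 * 0.013 / 2 = 37.0 m/s

37.0 m/s


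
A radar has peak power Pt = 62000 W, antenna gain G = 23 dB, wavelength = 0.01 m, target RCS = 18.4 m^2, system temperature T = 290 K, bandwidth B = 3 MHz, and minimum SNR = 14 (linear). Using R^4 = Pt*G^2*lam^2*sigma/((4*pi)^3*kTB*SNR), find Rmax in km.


G_lin = 10^(23/10) = 199.526231
R^4 = 62000 * 199.526231^2 * 0.01^2 * 18.4 / ((4*pi)^3 * 1.38e-23 * 290 * 3000000.0 * 14)
R^4 = 1.36161e16 m^4
R_max = (1.36161e16)^(1/4) = 10802.2 m = 10.8 km

10.8 km


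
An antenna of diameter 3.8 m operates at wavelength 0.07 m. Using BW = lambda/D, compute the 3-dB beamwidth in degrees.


BW_rad = 0.07 / 3.8 = 0.018421
BW_deg = 1.06 degrees

1.06 degrees


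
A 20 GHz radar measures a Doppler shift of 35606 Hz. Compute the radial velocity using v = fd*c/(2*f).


v = 35606 * 3e8 / (2 * 20000000000.0) = 267.0 m/s

267.0 m/s


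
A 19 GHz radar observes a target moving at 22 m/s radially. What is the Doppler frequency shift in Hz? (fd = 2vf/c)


fd = 2 * 22 * 19000000000.0 / 3e8 = 2786.7 Hz

2786.7 Hz


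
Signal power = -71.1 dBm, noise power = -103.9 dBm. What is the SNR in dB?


SNR = -71.1 - (-103.9) = 32.8 dB

32.8 dB


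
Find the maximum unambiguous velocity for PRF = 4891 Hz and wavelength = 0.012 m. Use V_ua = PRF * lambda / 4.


V_ua = 4891 * 0.012 / 4 = 14.7 m/s

14.7 m/s


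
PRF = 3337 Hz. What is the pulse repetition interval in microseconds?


PRI = 1/3337 = 0.0002996704 s = 299.7 us

299.7 us


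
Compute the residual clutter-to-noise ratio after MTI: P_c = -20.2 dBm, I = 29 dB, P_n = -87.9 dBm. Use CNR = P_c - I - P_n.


CNR = -20.2 - 29 - (-87.9) = 38.7 dB

38.7 dB


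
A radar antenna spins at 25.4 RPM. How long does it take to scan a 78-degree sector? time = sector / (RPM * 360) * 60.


t = 78 / (25.4 * 360) * 60 = 0.51 s

0.51 s


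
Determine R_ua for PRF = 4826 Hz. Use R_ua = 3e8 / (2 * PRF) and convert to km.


R_ua = 3e8 / (2 * 4826) = 31081.6 m = 31.1 km

31.1 km


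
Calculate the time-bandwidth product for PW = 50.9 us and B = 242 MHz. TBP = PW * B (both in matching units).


TBP = 50.9 * 242 = 12317.8

12317.8


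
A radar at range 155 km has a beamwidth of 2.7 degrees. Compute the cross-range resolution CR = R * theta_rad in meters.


BW_rad = 0.04712389
CR = 155000 * 0.04712389 = 7304.2 m

7304.2 m


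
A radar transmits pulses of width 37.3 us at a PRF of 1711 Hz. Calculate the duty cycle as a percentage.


DC = 37.3e-6 * 1711 * 100 = 6.38%

6.38%


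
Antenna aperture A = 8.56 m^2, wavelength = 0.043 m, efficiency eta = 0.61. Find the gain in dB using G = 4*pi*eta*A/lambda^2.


G_linear = 4*pi*0.61*8.56/0.043^2 = 35487.59
G_dB = 10*log10(35487.59) = 45.5 dB

45.5 dB


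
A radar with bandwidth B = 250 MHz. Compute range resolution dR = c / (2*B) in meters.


dR = 3e8 / (2 * 250000000.0) = 0.6 m

0.6 m


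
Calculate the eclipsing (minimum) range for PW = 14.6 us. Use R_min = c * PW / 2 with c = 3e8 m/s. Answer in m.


R_min = 3e8 * 14.6e-6 / 2 = 2190.0 m

2190.0 m


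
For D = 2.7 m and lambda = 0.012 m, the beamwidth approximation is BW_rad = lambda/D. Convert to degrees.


BW_rad = 0.012 / 2.7 = 0.004444
BW_deg = 0.25 degrees

0.25 degrees


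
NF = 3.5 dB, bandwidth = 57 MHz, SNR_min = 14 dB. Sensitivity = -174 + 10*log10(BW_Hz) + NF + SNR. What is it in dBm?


10*log10(57000000.0) = 77.56
S = -174 + 77.56 + 3.5 + 14 = -78.9 dBm

-78.9 dBm


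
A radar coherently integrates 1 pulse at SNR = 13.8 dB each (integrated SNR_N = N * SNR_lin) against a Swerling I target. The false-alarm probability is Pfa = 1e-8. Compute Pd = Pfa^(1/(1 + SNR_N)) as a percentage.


SNR_lin = 10^(13.8/10) = 23.98833
SNR_N = 1 * 23.98833 = 23.98833
1/(1 + SNR_N) = 1/24.98833 = 0.0400187
Pd = (1e-8)^0.0400187 = 0.47847
Pd = 47.8%

47.8%


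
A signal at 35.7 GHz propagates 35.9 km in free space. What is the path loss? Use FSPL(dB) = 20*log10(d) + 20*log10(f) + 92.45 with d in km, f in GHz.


20*log10(35.9) = 31.1
20*log10(35.7) = 31.05
FSPL = 154.6 dB

154.6 dB


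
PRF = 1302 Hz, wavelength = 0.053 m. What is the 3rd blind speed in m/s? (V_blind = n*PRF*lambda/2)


V_blind = 3 * 1302 * 0.053 / 2 = 103.5 m/s

103.5 m/s


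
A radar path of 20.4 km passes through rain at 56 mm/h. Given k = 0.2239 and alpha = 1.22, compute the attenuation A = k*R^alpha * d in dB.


gamma = 0.2239 * 56^1.22 = 30.397893 dB/km
A = 30.397893 * 20.4 = 620.12 dB

620.12 dB


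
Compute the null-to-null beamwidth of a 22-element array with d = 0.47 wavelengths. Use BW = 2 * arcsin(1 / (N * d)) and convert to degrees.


1/(N*d) = 1/(22*0.47) = 0.096712
BW = 2*arcsin(0.096712) = 11.1 degrees

11.1 degrees


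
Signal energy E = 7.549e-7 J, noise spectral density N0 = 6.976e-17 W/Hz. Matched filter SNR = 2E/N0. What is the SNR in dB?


SNR_lin = 2 * 7.549e-7 / 6.976e-17 = 2.164e10
SNR_dB = 10*log10(2.164e10) = 103.4 dB

103.4 dB


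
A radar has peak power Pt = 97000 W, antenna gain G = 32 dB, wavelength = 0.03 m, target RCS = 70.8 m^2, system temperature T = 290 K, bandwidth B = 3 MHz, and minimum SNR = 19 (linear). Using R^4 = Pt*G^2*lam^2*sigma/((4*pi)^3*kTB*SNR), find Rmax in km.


G_lin = 10^(32/10) = 1584.893192
R^4 = 97000 * 1584.893192^2 * 0.03^2 * 70.8 / ((4*pi)^3 * 1.38e-23 * 290 * 3000000.0 * 19)
R^4 = 3.42978e19 m^4
R_max = (3.42978e19)^(1/4) = 76527.3 m = 76.5 km

76.5 km


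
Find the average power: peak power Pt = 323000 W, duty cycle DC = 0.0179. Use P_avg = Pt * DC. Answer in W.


P_avg = 323000 * 0.0179 = 5781.7 W

5781.7 W


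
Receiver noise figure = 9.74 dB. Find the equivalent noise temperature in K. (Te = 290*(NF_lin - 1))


NF_lin = 10^(9.74/10) = 9.418896
Te = 290 * (9.418896 - 1) = 2441.5 K

2441.5 K


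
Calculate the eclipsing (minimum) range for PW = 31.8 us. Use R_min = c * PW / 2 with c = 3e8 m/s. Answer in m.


R_min = 3e8 * 31.8e-6 / 2 = 4770.0 m

4770.0 m


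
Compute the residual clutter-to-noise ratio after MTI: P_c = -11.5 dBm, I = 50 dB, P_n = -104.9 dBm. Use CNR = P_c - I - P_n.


CNR = -11.5 - 50 - (-104.9) = 43.4 dB

43.4 dB


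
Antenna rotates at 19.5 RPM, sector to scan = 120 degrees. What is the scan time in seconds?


t = 120 / (19.5 * 360) * 60 = 1.03 s

1.03 s


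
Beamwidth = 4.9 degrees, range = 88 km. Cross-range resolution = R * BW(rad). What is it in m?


BW_rad = 0.085521133
CR = 88000 * 0.085521133 = 7525.9 m

7525.9 m


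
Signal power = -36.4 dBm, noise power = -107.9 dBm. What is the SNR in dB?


SNR = -36.4 - (-107.9) = 71.5 dB

71.5 dB


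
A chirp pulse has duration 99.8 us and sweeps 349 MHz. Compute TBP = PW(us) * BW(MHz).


TBP = 99.8 * 349 = 34830.2

34830.2


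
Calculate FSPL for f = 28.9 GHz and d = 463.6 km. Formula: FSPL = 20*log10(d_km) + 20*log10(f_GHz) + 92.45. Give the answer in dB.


20*log10(463.6) = 53.32
20*log10(28.9) = 29.22
FSPL = 175.0 dB

175.0 dB


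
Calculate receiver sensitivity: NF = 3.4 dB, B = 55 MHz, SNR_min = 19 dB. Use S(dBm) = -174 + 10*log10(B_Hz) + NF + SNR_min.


10*log10(55000000.0) = 77.4
S = -174 + 77.4 + 3.4 + 19 = -74.2 dBm

-74.2 dBm


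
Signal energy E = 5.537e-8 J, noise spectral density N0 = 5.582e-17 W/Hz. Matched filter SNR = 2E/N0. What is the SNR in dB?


SNR_lin = 2 * 5.537e-8 / 5.582e-17 = 1.984e9
SNR_dB = 10*log10(1.984e9) = 93.0 dB

93.0 dB


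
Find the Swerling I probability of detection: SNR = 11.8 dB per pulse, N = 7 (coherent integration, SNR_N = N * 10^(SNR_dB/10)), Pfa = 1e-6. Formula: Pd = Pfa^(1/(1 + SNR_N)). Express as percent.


SNR_lin = 10^(11.8/10) = 15.13561
SNR_N = 7 * 15.13561 = 105.94927
1/(1 + SNR_N) = 1/106.94927 = 0.0093502
Pd = (1e-6)^0.0093502 = 0.87882
Pd = 87.9%

87.9%


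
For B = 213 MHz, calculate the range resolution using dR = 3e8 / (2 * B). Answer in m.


dR = 3e8 / (2 * 213000000.0) = 0.7 m

0.7 m


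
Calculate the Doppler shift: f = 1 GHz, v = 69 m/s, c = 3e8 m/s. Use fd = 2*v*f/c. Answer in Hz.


fd = 2 * 69 * 1000000000.0 / 3e8 = 460.0 Hz

460.0 Hz


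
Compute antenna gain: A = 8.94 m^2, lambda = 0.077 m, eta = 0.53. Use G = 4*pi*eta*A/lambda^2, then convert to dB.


G_linear = 4*pi*0.53*8.94/0.077^2 = 10042.5
G_dB = 10*log10(10042.5) = 40.0 dB

40.0 dB


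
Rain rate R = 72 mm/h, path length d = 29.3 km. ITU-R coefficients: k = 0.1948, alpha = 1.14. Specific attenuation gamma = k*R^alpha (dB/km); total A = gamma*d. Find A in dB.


gamma = 0.1948 * 72^1.14 = 25.523957 dB/km
A = 25.523957 * 29.3 = 747.85 dB

747.85 dB


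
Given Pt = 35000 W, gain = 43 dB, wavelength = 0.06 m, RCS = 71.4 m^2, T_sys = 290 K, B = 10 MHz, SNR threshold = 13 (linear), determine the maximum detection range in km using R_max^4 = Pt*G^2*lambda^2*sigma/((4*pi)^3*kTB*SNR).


G_lin = 10^(43/10) = 19952.62315
R^4 = 35000 * 19952.62315^2 * 0.06^2 * 71.4 / ((4*pi)^3 * 1.38e-23 * 290 * 10000000.0 * 13)
R^4 = 3.46912e21 m^4
R_max = (3.46912e21)^(1/4) = 242691.6 m = 242.7 km

242.7 km


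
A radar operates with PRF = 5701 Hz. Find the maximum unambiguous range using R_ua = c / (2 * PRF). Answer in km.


R_ua = 3e8 / (2 * 5701) = 26311.2 m = 26.3 km

26.3 km


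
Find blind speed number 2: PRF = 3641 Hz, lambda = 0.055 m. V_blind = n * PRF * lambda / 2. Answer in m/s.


V_blind = 2 * 3641 * 0.055 / 2 = 200.3 m/s

200.3 m/s


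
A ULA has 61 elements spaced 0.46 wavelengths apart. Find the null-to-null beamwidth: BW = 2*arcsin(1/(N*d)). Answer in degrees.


1/(N*d) = 1/(61*0.46) = 0.035638
BW = 2*arcsin(0.035638) = 4.1 degrees

4.1 degrees


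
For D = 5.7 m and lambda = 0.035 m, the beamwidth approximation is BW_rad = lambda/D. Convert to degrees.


BW_rad = 0.035 / 5.7 = 0.00614
BW_deg = 0.35 degrees

0.35 degrees


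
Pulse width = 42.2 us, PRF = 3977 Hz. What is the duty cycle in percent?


DC = 42.2e-6 * 3977 * 100 = 16.78%

16.78%


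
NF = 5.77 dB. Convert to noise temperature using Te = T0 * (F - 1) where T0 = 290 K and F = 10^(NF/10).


NF_lin = 10^(5.77/10) = 3.775722
Te = 290 * (3.775722 - 1) = 805.0 K

805.0 K


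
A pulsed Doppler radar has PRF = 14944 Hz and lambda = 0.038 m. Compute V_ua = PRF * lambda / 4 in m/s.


V_ua = 14944 * 0.038 / 4 = 142.0 m/s

142.0 m/s


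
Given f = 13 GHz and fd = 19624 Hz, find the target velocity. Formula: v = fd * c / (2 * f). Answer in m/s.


v = 19624 * 3e8 / (2 * 13000000000.0) = 226.4 m/s

226.4 m/s


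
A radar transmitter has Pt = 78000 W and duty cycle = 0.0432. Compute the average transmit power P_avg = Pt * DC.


P_avg = 78000 * 0.0432 = 3369.6 W

3369.6 W


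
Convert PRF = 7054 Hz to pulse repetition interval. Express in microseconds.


PRI = 1/7054 = 0.0001417635 s = 141.8 us

141.8 us


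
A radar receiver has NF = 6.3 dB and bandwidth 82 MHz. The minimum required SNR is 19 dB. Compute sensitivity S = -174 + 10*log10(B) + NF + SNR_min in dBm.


10*log10(82000000.0) = 79.14
S = -174 + 79.14 + 6.3 + 19 = -69.6 dBm

-69.6 dBm


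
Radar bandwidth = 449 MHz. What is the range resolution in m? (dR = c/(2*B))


dR = 3e8 / (2 * 449000000.0) = 0.33 m

0.33 m


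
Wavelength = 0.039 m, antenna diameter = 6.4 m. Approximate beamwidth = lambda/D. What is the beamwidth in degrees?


BW_rad = 0.039 / 6.4 = 0.006094
BW_deg = 0.35 degrees

0.35 degrees


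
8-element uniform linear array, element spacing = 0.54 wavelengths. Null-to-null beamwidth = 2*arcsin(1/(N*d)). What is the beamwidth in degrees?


1/(N*d) = 1/(8*0.54) = 0.231481
BW = 2*arcsin(0.231481) = 26.8 degrees

26.8 degrees


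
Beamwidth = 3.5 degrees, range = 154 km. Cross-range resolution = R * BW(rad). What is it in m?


BW_rad = 0.061086524
CR = 154000 * 0.061086524 = 9407.3 m

9407.3 m


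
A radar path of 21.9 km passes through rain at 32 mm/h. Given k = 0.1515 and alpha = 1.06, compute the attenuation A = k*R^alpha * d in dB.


gamma = 0.1515 * 32^1.06 = 5.968588 dB/km
A = 5.968588 * 21.9 = 130.71 dB

130.71 dB


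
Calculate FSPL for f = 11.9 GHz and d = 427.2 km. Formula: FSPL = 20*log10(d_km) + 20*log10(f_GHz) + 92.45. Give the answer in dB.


20*log10(427.2) = 52.61
20*log10(11.9) = 21.51
FSPL = 166.6 dB

166.6 dB


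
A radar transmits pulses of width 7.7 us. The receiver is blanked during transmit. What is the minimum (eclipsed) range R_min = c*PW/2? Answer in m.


R_min = 3e8 * 7.7e-6 / 2 = 1155.0 m

1155.0 m


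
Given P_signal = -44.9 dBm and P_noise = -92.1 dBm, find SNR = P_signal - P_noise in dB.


SNR = -44.9 - (-92.1) = 47.2 dB

47.2 dB


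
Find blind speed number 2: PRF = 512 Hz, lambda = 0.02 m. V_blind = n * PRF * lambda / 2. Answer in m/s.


V_blind = 2 * 512 * 0.02 / 2 = 10.2 m/s

10.2 m/s


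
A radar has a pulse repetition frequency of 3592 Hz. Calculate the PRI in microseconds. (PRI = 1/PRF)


PRI = 1/3592 = 0.0002783964 s = 278.4 us

278.4 us


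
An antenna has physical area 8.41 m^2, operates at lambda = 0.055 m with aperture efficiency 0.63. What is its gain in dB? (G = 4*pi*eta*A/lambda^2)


G_linear = 4*pi*0.63*8.41/0.055^2 = 22010.05
G_dB = 10*log10(22010.05) = 43.4 dB

43.4 dB


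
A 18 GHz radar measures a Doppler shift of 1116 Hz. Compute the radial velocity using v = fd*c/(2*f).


v = 1116 * 3e8 / (2 * 18000000000.0) = 9.3 m/s

9.3 m/s


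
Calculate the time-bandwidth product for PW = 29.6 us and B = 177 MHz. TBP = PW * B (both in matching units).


TBP = 29.6 * 177 = 5239.2

5239.2


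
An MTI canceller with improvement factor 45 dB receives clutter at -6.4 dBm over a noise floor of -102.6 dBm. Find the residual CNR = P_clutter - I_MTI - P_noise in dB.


CNR = -6.4 - 45 - (-102.6) = 51.2 dB

51.2 dB


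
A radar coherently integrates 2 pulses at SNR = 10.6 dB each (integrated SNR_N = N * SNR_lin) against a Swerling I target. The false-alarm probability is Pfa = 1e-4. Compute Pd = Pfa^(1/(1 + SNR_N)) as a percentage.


SNR_lin = 10^(10.6/10) = 11.48154
SNR_N = 2 * 11.48154 = 22.96308
1/(1 + SNR_N) = 1/23.96308 = 0.0417309
Pd = (1e-4)^0.0417309 = 0.68089
Pd = 68.1%

68.1%


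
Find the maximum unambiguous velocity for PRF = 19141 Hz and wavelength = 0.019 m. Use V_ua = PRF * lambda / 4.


V_ua = 19141 * 0.019 / 4 = 90.9 m/s

90.9 m/s


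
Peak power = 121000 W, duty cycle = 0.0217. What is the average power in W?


P_avg = 121000 * 0.0217 = 2625.7 W

2625.7 W


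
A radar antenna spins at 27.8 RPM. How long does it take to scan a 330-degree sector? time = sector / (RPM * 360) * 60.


t = 330 / (27.8 * 360) * 60 = 1.98 s

1.98 s


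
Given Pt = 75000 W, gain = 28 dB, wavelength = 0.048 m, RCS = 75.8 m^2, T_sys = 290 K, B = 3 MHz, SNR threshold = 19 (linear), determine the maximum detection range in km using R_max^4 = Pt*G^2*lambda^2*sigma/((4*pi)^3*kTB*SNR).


G_lin = 10^(28/10) = 630.957344
R^4 = 75000 * 630.957344^2 * 0.048^2 * 75.8 / ((4*pi)^3 * 1.38e-23 * 290 * 3000000.0 * 19)
R^4 = 1.15194e19 m^4
R_max = (1.15194e19)^(1/4) = 58258.3 m = 58.3 km

58.3 km


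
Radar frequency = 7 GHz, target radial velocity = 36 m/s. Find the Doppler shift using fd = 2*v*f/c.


fd = 2 * 36 * 7000000000.0 / 3e8 = 1680.0 Hz

1680.0 Hz


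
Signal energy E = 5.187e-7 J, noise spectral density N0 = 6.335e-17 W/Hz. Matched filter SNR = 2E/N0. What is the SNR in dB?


SNR_lin = 2 * 5.187e-7 / 6.335e-17 = 1.638e10
SNR_dB = 10*log10(1.638e10) = 102.1 dB

102.1 dB


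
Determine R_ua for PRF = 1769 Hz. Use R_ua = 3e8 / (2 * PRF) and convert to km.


R_ua = 3e8 / (2 * 1769) = 84793.7 m = 84.8 km

84.8 km


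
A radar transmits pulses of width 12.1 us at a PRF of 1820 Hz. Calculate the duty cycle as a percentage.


DC = 12.1e-6 * 1820 * 100 = 2.2%

2.2%


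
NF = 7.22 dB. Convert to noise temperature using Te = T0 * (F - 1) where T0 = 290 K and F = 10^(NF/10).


NF_lin = 10^(7.22/10) = 5.272299
Te = 290 * (5.272299 - 1) = 1239.0 K

1239.0 K


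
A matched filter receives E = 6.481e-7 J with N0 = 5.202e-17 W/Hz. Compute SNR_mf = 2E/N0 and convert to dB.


SNR_lin = 2 * 6.481e-7 / 5.202e-17 = 2.492e10
SNR_dB = 10*log10(2.492e10) = 104.0 dB

104.0 dB


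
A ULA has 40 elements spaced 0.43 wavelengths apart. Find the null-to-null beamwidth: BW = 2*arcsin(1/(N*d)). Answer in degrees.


1/(N*d) = 1/(40*0.43) = 0.05814
BW = 2*arcsin(0.05814) = 6.7 degrees

6.7 degrees


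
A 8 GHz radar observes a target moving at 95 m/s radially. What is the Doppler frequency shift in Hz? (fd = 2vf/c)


fd = 2 * 95 * 8000000000.0 / 3e8 = 5066.7 Hz

5066.7 Hz


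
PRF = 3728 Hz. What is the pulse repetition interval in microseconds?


PRI = 1/3728 = 0.0002682403 s = 268.2 us

268.2 us
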